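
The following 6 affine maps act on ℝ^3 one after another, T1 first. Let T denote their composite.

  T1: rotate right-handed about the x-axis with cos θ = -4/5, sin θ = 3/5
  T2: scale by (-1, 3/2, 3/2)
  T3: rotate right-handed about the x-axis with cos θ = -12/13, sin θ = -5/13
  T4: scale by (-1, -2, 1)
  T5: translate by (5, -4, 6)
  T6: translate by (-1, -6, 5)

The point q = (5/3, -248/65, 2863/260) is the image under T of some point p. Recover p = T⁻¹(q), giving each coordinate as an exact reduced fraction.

T1 = [1 0 0 0; 0 -4/5 -3/5 0; 0 3/5 -4/5 0; 0 0 0 1]
T2·T1 = [-1 0 0 0; 0 -6/5 -9/10 0; 0 9/10 -6/5 0; 0 0 0 1]
T3·…·T1 = [-1 0 0 0; 0 189/130 24/65 0; 0 -24/65 189/130 0; 0 0 0 1]
T4·…·T1 = [1 0 0 0; 0 -189/65 -48/65 0; 0 -24/65 189/130 0; 0 0 0 1]
T5·…·T1 = [1 0 0 5; 0 -189/65 -48/65 -4; 0 -24/65 189/130 6; 0 0 0 1]
T6·…·T1 = [1 0 0 4; 0 -189/65 -48/65 -10; 0 -24/65 189/130 11; 0 0 0 1]
det M = -9/2; M⁻¹ = [1 0 0 -4; 0 -21/65 -32/195 -278/195; 0 -16/195 42/65 -1546/195; 0 0 0 1]
M⁻¹ · (5/3, -248/65, 2863/260)ᵀ = (-7/3, -2, -1/2)ᵀ

p = (-7/3, -2, -1/2)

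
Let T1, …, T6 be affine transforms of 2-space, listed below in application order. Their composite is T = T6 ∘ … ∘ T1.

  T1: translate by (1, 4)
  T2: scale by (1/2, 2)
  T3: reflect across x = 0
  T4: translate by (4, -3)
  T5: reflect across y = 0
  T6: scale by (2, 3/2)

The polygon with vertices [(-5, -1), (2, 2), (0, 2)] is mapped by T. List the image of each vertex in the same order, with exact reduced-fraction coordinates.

image vertices: (12, -9/2), (5, -27/2), (7, -27/2)

T1 translate by (1, 4): (-5, -1) → (-4, 3); (2, 2) → (3, 6); (0, 2) → (1, 6)
T2 scale by (1/2, 2): (-4, 3) → (-2, 6); (3, 6) → (3/2, 12); (1, 6) → (1/2, 12)
T3 reflect across x = 0: (-2, 6) → (2, 6); (3/2, 12) → (-3/2, 12); (1/2, 12) → (-1/2, 12)
T4 translate by (4, -3): (2, 6) → (6, 3); (-3/2, 12) → (5/2, 9); (-1/2, 12) → (7/2, 9)
T5 reflect across y = 0: (6, 3) → (6, -3); (5/2, 9) → (5/2, -9); (7/2, 9) → (7/2, -9)
T6 scale by (2, 3/2): (6, -3) → (12, -9/2); (5/2, -9) → (5, -27/2); (7/2, -9) → (7, -27/2)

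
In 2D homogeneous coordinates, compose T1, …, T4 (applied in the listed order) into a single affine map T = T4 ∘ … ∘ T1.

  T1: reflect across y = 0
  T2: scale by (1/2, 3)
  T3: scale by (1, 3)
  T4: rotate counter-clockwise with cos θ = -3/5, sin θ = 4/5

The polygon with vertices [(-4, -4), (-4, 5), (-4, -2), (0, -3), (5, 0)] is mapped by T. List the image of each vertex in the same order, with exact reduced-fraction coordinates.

image vertices: (-138/5, -116/5), (186/5, 127/5), (-66/5, -62/5), (-108/5, -81/5), (-3/2, 2)

T1 reflect across y = 0: (-4, -4) → (-4, 4); (-4, 5) → (-4, -5); (-4, -2) → (-4, 2); (0, -3) → (0, 3); (5, 0) → (5, 0)
T2 scale by (1/2, 3): (-4, 4) → (-2, 12); (-4, -5) → (-2, -15); (-4, 2) → (-2, 6); (0, 3) → (0, 9); (5, 0) → (5/2, 0)
T3 scale by (1, 3): (-2, 12) → (-2, 36); (-2, -15) → (-2, -45); (-2, 6) → (-2, 18); (0, 9) → (0, 27); (5/2, 0) → (5/2, 0)
T4 rotate counter-clockwise with cos θ = -3/5, sin θ = 4/5: (-2, 36) → (-138/5, -116/5); (-2, -45) → (186/5, 127/5); (-2, 18) → (-66/5, -62/5); (0, 27) → (-108/5, -81/5); (5/2, 0) → (-3/2, 2)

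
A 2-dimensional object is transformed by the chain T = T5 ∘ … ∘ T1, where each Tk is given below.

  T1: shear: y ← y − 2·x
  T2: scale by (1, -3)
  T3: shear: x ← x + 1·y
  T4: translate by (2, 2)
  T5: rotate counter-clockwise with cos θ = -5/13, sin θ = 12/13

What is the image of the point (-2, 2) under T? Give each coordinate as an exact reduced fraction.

T(p) = (282/13, -136/13)

T1 shear: y ← y − 2·x: (-2, 2) → (-2, 6)
T2 scale by (1, -3): (-2, 6) → (-2, -18)
T3 shear: x ← x + 1·y: (-2, -18) → (-20, -18)
T4 translate by (2, 2): (-20, -18) → (-18, -16)
T5 rotate counter-clockwise with cos θ = -5/13, sin θ = 12/13: (-18, -16) → (282/13, -136/13)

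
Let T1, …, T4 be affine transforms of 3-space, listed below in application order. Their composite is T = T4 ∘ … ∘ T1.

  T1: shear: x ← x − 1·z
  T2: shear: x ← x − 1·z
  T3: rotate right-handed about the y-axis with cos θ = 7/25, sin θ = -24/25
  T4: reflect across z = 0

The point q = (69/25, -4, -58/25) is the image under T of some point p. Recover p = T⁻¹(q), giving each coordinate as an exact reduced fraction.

T1 = [1 0 -1 0; 0 1 0 0; 0 0 1 0; 0 0 0 1]
T2·T1 = [1 0 -2 0; 0 1 0 0; 0 0 1 0; 0 0 0 1]
T3·…·T1 = [7/25 0 -38/25 0; 0 1 0 0; 24/25 0 -41/25 0; 0 0 0 1]
T4·…·T1 = [7/25 0 -38/25 0; 0 1 0 0; -24/25 0 41/25 0; 0 0 0 1]
det M = -1; M⁻¹ = [-41/25 0 -38/25 0; 0 1 0 0; -24/25 0 -7/25 0; 0 0 0 1]
M⁻¹ · (69/25, -4, -58/25)ᵀ = (-1, -4, -2)ᵀ

p = (-1, -4, -2)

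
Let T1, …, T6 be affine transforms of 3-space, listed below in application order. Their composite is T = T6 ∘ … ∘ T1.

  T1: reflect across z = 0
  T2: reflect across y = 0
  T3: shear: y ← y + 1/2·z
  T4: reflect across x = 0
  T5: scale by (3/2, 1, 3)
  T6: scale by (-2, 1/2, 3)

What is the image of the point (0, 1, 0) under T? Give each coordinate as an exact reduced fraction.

T(p) = (0, -1/2, 0)

T1 reflect across z = 0: (0, 1, 0) → (0, 1, 0)
T2 reflect across y = 0: (0, 1, 0) → (0, -1, 0)
T3 shear: y ← y + 1/2·z: (0, -1, 0) → (0, -1, 0)
T4 reflect across x = 0: (0, -1, 0) → (0, -1, 0)
T5 scale by (3/2, 1, 3): (0, -1, 0) → (0, -1, 0)
T6 scale by (-2, 1/2, 3): (0, -1, 0) → (0, -1/2, 0)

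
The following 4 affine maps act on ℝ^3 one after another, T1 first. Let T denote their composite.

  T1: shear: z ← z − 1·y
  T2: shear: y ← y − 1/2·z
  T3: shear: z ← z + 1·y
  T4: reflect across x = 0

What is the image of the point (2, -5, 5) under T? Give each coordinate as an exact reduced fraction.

T(p) = (-2, -10, 0)

T1 shear: z ← z − 1·y: (2, -5, 5) → (2, -5, 10)
T2 shear: y ← y − 1/2·z: (2, -5, 10) → (2, -10, 10)
T3 shear: z ← z + 1·y: (2, -10, 10) → (2, -10, 0)
T4 reflect across x = 0: (2, -10, 0) → (-2, -10, 0)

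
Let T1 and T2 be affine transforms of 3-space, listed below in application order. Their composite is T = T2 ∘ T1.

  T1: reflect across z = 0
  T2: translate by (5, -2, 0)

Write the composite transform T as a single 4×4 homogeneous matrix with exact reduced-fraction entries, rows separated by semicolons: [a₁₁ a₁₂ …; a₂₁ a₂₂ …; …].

T = [1 0 0 5; 0 1 0 -2; 0 0 -1 0; 0 0 0 1]

T1 = [1 0 0 0; 0 1 0 0; 0 0 -1 0; 0 0 0 1]
T2·T1 = [1 0 0 5; 0 1 0 -2; 0 0 -1 0; 0 0 0 1]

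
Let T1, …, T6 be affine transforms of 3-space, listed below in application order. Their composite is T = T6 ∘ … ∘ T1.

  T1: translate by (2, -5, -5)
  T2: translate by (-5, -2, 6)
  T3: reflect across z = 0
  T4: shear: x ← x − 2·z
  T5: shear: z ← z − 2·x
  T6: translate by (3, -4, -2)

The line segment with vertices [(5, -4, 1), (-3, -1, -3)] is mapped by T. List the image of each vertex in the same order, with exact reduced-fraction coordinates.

image vertices: (9, -15, -16), (-7, -12, 20)

T1 translate by (2, -5, -5): (5, -4, 1) → (7, -9, -4); (-3, -1, -3) → (-1, -6, -8)
T2 translate by (-5, -2, 6): (7, -9, -4) → (2, -11, 2); (-1, -6, -8) → (-6, -8, -2)
T3 reflect across z = 0: (2, -11, 2) → (2, -11, -2); (-6, -8, -2) → (-6, -8, 2)
T4 shear: x ← x − 2·z: (2, -11, -2) → (6, -11, -2); (-6, -8, 2) → (-10, -8, 2)
T5 shear: z ← z − 2·x: (6, -11, -2) → (6, -11, -14); (-10, -8, 2) → (-10, -8, 22)
T6 translate by (3, -4, -2): (6, -11, -14) → (9, -15, -16); (-10, -8, 22) → (-7, -12, 20)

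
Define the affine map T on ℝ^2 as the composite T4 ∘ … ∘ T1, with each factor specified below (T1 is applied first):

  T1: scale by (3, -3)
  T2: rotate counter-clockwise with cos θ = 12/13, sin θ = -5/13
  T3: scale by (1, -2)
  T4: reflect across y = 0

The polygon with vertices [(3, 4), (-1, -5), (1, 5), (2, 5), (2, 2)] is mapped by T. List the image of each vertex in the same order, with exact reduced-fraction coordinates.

image vertices: (48/13, -378/13), (3, 30), (-3, -30), (-3/13, -420/13), (42/13, -204/13)

T1 scale by (3, -3): (3, 4) → (9, -12); (-1, -5) → (-3, 15); (1, 5) → (3, -15); (2, 5) → (6, -15); (2, 2) → (6, -6)
T2 rotate counter-clockwise with cos θ = 12/13, sin θ = -5/13: (9, -12) → (48/13, -189/13); (-3, 15) → (3, 15); (3, -15) → (-3, -15); (6, -15) → (-3/13, -210/13); (6, -6) → (42/13, -102/13)
T3 scale by (1, -2): (48/13, -189/13) → (48/13, 378/13); (3, 15) → (3, -30); (-3, -15) → (-3, 30); (-3/13, -210/13) → (-3/13, 420/13); (42/13, -102/13) → (42/13, 204/13)
T4 reflect across y = 0: (48/13, 378/13) → (48/13, -378/13); (3, -30) → (3, 30); (-3, 30) → (-3, -30); (-3/13, 420/13) → (-3/13, -420/13); (42/13, 204/13) → (42/13, -204/13)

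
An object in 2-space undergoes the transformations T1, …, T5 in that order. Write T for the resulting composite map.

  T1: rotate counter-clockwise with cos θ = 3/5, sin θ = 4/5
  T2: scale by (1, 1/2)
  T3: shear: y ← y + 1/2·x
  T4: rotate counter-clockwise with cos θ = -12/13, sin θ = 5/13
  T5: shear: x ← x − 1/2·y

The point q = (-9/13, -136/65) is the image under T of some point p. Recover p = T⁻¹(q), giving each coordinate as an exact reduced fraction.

p = (4, 2)

T1 = [3/5 -4/5 0; 4/5 3/5 0; 0 0 1]
T2·T1 = [3/5 -4/5 0; 2/5 3/10 0; 0 0 1]
T3·…·T1 = [3/5 -4/5 0; 7/10 -1/10 0; 0 0 1]
T4·…·T1 = [-107/130 101/130 0; -27/65 -14/65 0; 0 0 1]
T5·…·T1 = [-8/13 23/26 0; -27/65 -14/65 0; 0 0 1]
det M = 1/2; M⁻¹ = [-28/65 -23/13 0; 54/65 -16/13 0; 0 0 1]
M⁻¹ · (-9/13, -136/65)ᵀ = (4, 2)ᵀ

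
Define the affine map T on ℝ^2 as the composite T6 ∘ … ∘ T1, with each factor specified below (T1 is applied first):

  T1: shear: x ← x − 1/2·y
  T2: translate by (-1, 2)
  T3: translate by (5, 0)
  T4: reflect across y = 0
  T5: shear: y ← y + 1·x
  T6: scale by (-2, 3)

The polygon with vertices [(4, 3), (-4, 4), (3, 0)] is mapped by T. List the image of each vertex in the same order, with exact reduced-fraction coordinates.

T1 shear: x ← x − 1/2·y: (4, 3) → (5/2, 3); (-4, 4) → (-6, 4); (3, 0) → (3, 0)
T2 translate by (-1, 2): (5/2, 3) → (3/2, 5); (-6, 4) → (-7, 6); (3, 0) → (2, 2)
T3 translate by (5, 0): (3/2, 5) → (13/2, 5); (-7, 6) → (-2, 6); (2, 2) → (7, 2)
T4 reflect across y = 0: (13/2, 5) → (13/2, -5); (-2, 6) → (-2, -6); (7, 2) → (7, -2)
T5 shear: y ← y + 1·x: (13/2, -5) → (13/2, 3/2); (-2, -6) → (-2, -8); (7, -2) → (7, 5)
T6 scale by (-2, 3): (13/2, 3/2) → (-13, 9/2); (-2, -8) → (4, -24); (7, 5) → (-14, 15)

image vertices: (-13, 9/2), (4, -24), (-14, 15)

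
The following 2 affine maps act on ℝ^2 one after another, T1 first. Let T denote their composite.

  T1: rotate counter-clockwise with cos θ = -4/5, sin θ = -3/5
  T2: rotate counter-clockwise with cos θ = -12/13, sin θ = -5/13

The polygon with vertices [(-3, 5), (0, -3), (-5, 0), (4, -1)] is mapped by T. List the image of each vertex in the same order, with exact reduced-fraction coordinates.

image vertices: (-379/65, -3/65), (168/65, -99/65), (-33/13, -56/13), (188/65, 191/65)

T1 rotate counter-clockwise with cos θ = -4/5, sin θ = -3/5: (-3, 5) → (27/5, -11/5); (0, -3) → (-9/5, 12/5); (-5, 0) → (4, 3); (4, -1) → (-19/5, -8/5)
T2 rotate counter-clockwise with cos θ = -12/13, sin θ = -5/13: (27/5, -11/5) → (-379/65, -3/65); (-9/5, 12/5) → (168/65, -99/65); (4, 3) → (-33/13, -56/13); (-19/5, -8/5) → (188/65, 191/65)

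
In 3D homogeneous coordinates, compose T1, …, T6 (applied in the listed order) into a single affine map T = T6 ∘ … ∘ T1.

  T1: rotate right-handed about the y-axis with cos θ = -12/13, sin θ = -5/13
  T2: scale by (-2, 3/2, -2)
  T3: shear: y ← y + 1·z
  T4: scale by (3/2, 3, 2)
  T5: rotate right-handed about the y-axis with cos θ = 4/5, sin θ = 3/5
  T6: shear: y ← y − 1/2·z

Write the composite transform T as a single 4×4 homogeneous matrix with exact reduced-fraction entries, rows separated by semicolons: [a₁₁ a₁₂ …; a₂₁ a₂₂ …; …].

T1 = [-12/13 0 -5/13 0; 0 1 0 0; 5/13 0 -12/13 0; 0 0 0 1]
T2·T1 = [24/13 0 10/13 0; 0 3/2 0 0; -10/13 0 24/13 0; 0 0 0 1]
T3·…·T1 = [24/13 0 10/13 0; -10/13 3/2 24/13 0; -10/13 0 24/13 0; 0 0 0 1]
T4·…·T1 = [36/13 0 15/13 0; -30/13 9/2 72/13 0; -20/13 0 48/13 0; 0 0 0 1]
T5·…·T1 = [84/65 0 204/65 0; -30/13 9/2 72/13 0; -188/65 0 147/65 0; 0 0 0 1]
T6·…·T1 = [84/65 0 204/65 0; -56/65 9/2 573/130 0; -188/65 0 147/65 0; 0 0 0 1]

T = [84/65 0 204/65 0; -56/65 9/2 573/130 0; -188/65 0 147/65 0; 0 0 0 1]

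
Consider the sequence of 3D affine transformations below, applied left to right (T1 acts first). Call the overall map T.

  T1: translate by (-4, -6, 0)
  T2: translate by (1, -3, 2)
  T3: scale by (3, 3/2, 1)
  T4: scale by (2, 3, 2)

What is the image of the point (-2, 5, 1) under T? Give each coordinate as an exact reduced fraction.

T(p) = (-30, -18, 6)

T1 translate by (-4, -6, 0): (-2, 5, 1) → (-6, -1, 1)
T2 translate by (1, -3, 2): (-6, -1, 1) → (-5, -4, 3)
T3 scale by (3, 3/2, 1): (-5, -4, 3) → (-15, -6, 3)
T4 scale by (2, 3, 2): (-15, -6, 3) → (-30, -18, 6)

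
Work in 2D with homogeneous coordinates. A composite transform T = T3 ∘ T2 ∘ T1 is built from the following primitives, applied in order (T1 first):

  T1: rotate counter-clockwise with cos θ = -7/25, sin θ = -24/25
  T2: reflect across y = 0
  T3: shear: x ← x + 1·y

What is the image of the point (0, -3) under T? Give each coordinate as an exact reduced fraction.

T(p) = (-93/25, -21/25)

T1 rotate counter-clockwise with cos θ = -7/25, sin θ = -24/25: (0, -3) → (-72/25, 21/25)
T2 reflect across y = 0: (-72/25, 21/25) → (-72/25, -21/25)
T3 shear: x ← x + 1·y: (-72/25, -21/25) → (-93/25, -21/25)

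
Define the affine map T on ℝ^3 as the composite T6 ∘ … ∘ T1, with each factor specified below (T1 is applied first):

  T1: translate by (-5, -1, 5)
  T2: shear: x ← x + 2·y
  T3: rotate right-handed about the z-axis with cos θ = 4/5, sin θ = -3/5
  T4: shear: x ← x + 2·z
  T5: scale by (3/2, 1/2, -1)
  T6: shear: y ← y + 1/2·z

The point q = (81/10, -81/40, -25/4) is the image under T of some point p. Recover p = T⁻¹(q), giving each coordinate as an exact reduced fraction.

p = (3, -3/2, 5/4)

T1 = [1 0 0 -5; 0 1 0 -1; 0 0 1 5; 0 0 0 1]
T2·T1 = [1 2 0 -7; 0 1 0 -1; 0 0 1 5; 0 0 0 1]
T3·…·T1 = [4/5 11/5 0 -31/5; -3/5 -2/5 0 17/5; 0 0 1 5; 0 0 0 1]
T4·…·T1 = [4/5 11/5 2 19/5; -3/5 -2/5 0 17/5; 0 0 1 5; 0 0 0 1]
T5·…·T1 = [6/5 33/10 3 57/10; -3/10 -1/5 0 17/10; 0 0 -1 -5; 0 0 0 1]
T6·…·T1 = [6/5 33/10 3 57/10; -3/10 -1/5 -1/2 -4/5; 0 0 -1 -5; 0 0 0 1]
det M = -3/4; M⁻¹ = [-4/15 -22/5 7/5 5; 2/5 8/5 2/5 1; 0 0 -1 -5; 0 0 0 1]
M⁻¹ · (81/10, -81/40, -25/4)ᵀ = (3, -3/2, 5/4)ᵀ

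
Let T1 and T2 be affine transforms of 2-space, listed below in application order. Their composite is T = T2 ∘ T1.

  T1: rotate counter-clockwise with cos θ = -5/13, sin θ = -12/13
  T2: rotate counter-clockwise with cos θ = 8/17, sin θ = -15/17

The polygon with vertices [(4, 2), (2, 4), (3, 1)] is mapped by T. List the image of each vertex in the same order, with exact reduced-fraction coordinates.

image vertices: (-838/221, -524/221), (-356/221, -922/221), (-639/221, -283/221)

T1 rotate counter-clockwise with cos θ = -5/13, sin θ = -12/13: (4, 2) → (4/13, -58/13); (2, 4) → (38/13, -44/13); (3, 1) → (-3/13, -41/13)
T2 rotate counter-clockwise with cos θ = 8/17, sin θ = -15/17: (4/13, -58/13) → (-838/221, -524/221); (38/13, -44/13) → (-356/221, -922/221); (-3/13, -41/13) → (-639/221, -283/221)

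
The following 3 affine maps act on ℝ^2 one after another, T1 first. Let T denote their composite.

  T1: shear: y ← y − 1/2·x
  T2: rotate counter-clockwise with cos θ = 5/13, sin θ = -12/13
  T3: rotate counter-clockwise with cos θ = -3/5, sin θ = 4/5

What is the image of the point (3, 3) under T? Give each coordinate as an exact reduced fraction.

T(p) = (3/13, 87/26)

T1 shear: y ← y − 1/2·x: (3, 3) → (3, 3/2)
T2 rotate counter-clockwise with cos θ = 5/13, sin θ = -12/13: (3, 3/2) → (33/13, -57/26)
T3 rotate counter-clockwise with cos θ = -3/5, sin θ = 4/5: (33/13, -57/26) → (3/13, 87/26)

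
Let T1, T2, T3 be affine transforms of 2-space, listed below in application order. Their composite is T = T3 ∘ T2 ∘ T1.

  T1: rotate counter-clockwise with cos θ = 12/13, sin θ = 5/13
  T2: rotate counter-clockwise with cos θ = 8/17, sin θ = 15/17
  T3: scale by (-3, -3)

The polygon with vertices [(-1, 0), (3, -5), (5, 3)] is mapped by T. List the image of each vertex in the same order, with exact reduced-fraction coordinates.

image vertices: (63/221, 660/221), (-3489/221, -1665/221), (1665/221, -3489/221)

T1 rotate counter-clockwise with cos θ = 12/13, sin θ = 5/13: (-1, 0) → (-12/13, -5/13); (3, -5) → (61/13, -45/13); (5, 3) → (45/13, 61/13)
T2 rotate counter-clockwise with cos θ = 8/17, sin θ = 15/17: (-12/13, -5/13) → (-21/221, -220/221); (61/13, -45/13) → (1163/221, 555/221); (45/13, 61/13) → (-555/221, 1163/221)
T3 scale by (-3, -3): (-21/221, -220/221) → (63/221, 660/221); (1163/221, 555/221) → (-3489/221, -1665/221); (-555/221, 1163/221) → (1665/221, -3489/221)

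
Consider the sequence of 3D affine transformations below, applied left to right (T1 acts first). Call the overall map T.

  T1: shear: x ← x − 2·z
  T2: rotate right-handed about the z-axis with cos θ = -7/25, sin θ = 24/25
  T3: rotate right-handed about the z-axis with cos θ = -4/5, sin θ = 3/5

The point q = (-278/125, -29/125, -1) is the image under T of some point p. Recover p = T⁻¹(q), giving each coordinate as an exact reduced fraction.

p = (-1, -2, -1)

T1 = [1 0 -2 0; 0 1 0 0; 0 0 1 0; 0 0 0 1]
T2·T1 = [-7/25 -24/25 14/25 0; 24/25 -7/25 -48/25 0; 0 0 1 0; 0 0 0 1]
T3·…·T1 = [-44/125 117/125 88/125 0; -117/125 -44/125 234/125 0; 0 0 1 0; 0 0 0 1]
det M = 1; M⁻¹ = [-44/125 -117/125 2 0; 117/125 -44/125 0 0; 0 0 1 0; 0 0 0 1]
M⁻¹ · (-278/125, -29/125, -1)ᵀ = (-1, -2, -1)ᵀ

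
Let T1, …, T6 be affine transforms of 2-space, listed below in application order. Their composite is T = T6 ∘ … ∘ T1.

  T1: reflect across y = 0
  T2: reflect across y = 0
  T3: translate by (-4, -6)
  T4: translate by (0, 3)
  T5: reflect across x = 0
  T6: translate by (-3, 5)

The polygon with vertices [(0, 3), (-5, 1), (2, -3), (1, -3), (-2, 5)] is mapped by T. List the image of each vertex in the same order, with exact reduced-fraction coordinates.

image vertices: (1, 5), (6, 3), (-1, -1), (0, -1), (3, 7)

T1 reflect across y = 0: (0, 3) → (0, -3); (-5, 1) → (-5, -1); (2, -3) → (2, 3); (1, -3) → (1, 3); (-2, 5) → (-2, -5)
T2 reflect across y = 0: (0, -3) → (0, 3); (-5, -1) → (-5, 1); (2, 3) → (2, -3); (1, 3) → (1, -3); (-2, -5) → (-2, 5)
T3 translate by (-4, -6): (0, 3) → (-4, -3); (-5, 1) → (-9, -5); (2, -3) → (-2, -9); (1, -3) → (-3, -9); (-2, 5) → (-6, -1)
T4 translate by (0, 3): (-4, -3) → (-4, 0); (-9, -5) → (-9, -2); (-2, -9) → (-2, -6); (-3, -9) → (-3, -6); (-6, -1) → (-6, 2)
T5 reflect across x = 0: (-4, 0) → (4, 0); (-9, -2) → (9, -2); (-2, -6) → (2, -6); (-3, -6) → (3, -6); (-6, 2) → (6, 2)
T6 translate by (-3, 5): (4, 0) → (1, 5); (9, -2) → (6, 3); (2, -6) → (-1, -1); (3, -6) → (0, -1); (6, 2) → (3, 7)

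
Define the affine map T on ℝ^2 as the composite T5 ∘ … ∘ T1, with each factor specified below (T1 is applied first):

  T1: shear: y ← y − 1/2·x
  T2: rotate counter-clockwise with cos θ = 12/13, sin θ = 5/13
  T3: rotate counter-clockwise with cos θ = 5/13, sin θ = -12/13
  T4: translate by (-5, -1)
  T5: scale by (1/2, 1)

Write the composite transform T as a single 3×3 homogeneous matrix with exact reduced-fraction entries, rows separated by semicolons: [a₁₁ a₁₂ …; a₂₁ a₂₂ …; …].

T = [121/676 119/338 -5/2; -179/169 120/169 -1; 0 0 1]

T1 = [1 0 0; -1/2 1 0; 0 0 1]
T2·T1 = [29/26 -5/13 0; -1/13 12/13 0; 0 0 1]
T3·…·T1 = [121/338 119/169 0; -179/169 120/169 0; 0 0 1]
T4·…·T1 = [121/338 119/169 -5; -179/169 120/169 -1; 0 0 1]
T5·…·T1 = [121/676 119/338 -5/2; -179/169 120/169 -1; 0 0 1]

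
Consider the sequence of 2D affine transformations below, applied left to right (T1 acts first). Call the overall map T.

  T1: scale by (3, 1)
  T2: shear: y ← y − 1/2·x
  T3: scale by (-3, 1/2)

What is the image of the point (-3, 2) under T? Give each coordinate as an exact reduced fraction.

T1 scale by (3, 1): (-3, 2) → (-9, 2)
T2 shear: y ← y − 1/2·x: (-9, 2) → (-9, 13/2)
T3 scale by (-3, 1/2): (-9, 13/2) → (27, 13/4)

T(p) = (27, 13/4)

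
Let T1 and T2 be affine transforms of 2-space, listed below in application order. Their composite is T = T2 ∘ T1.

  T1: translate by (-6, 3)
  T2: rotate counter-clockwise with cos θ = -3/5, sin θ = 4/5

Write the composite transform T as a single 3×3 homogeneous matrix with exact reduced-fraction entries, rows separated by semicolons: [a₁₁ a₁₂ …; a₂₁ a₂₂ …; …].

T1 = [1 0 -6; 0 1 3; 0 0 1]
T2·T1 = [-3/5 -4/5 6/5; 4/5 -3/5 -33/5; 0 0 1]

T = [-3/5 -4/5 6/5; 4/5 -3/5 -33/5; 0 0 1]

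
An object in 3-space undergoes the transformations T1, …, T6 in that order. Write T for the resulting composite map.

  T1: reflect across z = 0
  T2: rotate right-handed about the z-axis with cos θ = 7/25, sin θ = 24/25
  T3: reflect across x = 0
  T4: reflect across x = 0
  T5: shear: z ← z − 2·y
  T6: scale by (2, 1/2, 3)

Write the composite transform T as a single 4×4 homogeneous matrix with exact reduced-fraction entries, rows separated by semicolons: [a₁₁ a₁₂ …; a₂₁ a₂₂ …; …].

T1 = [1 0 0 0; 0 1 0 0; 0 0 -1 0; 0 0 0 1]
T2·T1 = [7/25 -24/25 0 0; 24/25 7/25 0 0; 0 0 -1 0; 0 0 0 1]
T3·…·T1 = [-7/25 24/25 0 0; 24/25 7/25 0 0; 0 0 -1 0; 0 0 0 1]
T4·…·T1 = [7/25 -24/25 0 0; 24/25 7/25 0 0; 0 0 -1 0; 0 0 0 1]
T5·…·T1 = [7/25 -24/25 0 0; 24/25 7/25 0 0; -48/25 -14/25 -1 0; 0 0 0 1]
T6·…·T1 = [14/25 -48/25 0 0; 12/25 7/50 0 0; -144/25 -42/25 -3 0; 0 0 0 1]

T = [14/25 -48/25 0 0; 12/25 7/50 0 0; -144/25 -42/25 -3 0; 0 0 0 1]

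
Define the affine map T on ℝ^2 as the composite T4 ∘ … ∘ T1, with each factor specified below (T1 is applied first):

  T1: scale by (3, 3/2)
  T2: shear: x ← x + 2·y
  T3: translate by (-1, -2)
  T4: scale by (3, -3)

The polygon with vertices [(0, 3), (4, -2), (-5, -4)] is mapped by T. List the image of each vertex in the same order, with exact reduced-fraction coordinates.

image vertices: (24, -15/2), (15, 15), (-84, 24)

T1 scale by (3, 3/2): (0, 3) → (0, 9/2); (4, -2) → (12, -3); (-5, -4) → (-15, -6)
T2 shear: x ← x + 2·y: (0, 9/2) → (9, 9/2); (12, -3) → (6, -3); (-15, -6) → (-27, -6)
T3 translate by (-1, -2): (9, 9/2) → (8, 5/2); (6, -3) → (5, -5); (-27, -6) → (-28, -8)
T4 scale by (3, -3): (8, 5/2) → (24, -15/2); (5, -5) → (15, 15); (-28, -8) → (-84, 24)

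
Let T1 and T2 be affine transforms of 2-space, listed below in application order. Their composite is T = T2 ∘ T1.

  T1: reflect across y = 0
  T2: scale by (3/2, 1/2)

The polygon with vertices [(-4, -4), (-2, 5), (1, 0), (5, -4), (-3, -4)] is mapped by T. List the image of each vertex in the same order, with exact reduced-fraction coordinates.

T1 reflect across y = 0: (-4, -4) → (-4, 4); (-2, 5) → (-2, -5); (1, 0) → (1, 0); (5, -4) → (5, 4); (-3, -4) → (-3, 4)
T2 scale by (3/2, 1/2): (-4, 4) → (-6, 2); (-2, -5) → (-3, -5/2); (1, 0) → (3/2, 0); (5, 4) → (15/2, 2); (-3, 4) → (-9/2, 2)

image vertices: (-6, 2), (-3, -5/2), (3/2, 0), (15/2, 2), (-9/2, 2)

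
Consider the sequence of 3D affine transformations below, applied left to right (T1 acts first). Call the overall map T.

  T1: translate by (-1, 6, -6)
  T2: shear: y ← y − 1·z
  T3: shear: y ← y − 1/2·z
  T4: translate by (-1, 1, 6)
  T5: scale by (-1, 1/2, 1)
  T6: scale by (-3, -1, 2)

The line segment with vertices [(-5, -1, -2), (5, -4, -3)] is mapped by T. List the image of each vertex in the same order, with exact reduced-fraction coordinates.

T1 translate by (-1, 6, -6): (-5, -1, -2) → (-6, 5, -8); (5, -4, -3) → (4, 2, -9)
T2 shear: y ← y − 1·z: (-6, 5, -8) → (-6, 13, -8); (4, 2, -9) → (4, 11, -9)
T3 shear: y ← y − 1/2·z: (-6, 13, -8) → (-6, 17, -8); (4, 11, -9) → (4, 31/2, -9)
T4 translate by (-1, 1, 6): (-6, 17, -8) → (-7, 18, -2); (4, 31/2, -9) → (3, 33/2, -3)
T5 scale by (-1, 1/2, 1): (-7, 18, -2) → (7, 9, -2); (3, 33/2, -3) → (-3, 33/4, -3)
T6 scale by (-3, -1, 2): (7, 9, -2) → (-21, -9, -4); (-3, 33/4, -3) → (9, -33/4, -6)

image vertices: (-21, -9, -4), (9, -33/4, -6)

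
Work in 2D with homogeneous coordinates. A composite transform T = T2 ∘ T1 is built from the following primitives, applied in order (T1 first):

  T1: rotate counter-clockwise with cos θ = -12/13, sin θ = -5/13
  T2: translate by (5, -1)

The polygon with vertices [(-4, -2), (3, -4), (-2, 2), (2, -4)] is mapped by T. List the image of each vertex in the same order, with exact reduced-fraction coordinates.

image vertices: (103/13, 31/13), (9/13, 20/13), (99/13, -27/13), (21/13, 25/13)

T1 rotate counter-clockwise with cos θ = -12/13, sin θ = -5/13: (-4, -2) → (38/13, 44/13); (3, -4) → (-56/13, 33/13); (-2, 2) → (34/13, -14/13); (2, -4) → (-44/13, 38/13)
T2 translate by (5, -1): (38/13, 44/13) → (103/13, 31/13); (-56/13, 33/13) → (9/13, 20/13); (34/13, -14/13) → (99/13, -27/13); (-44/13, 38/13) → (21/13, 25/13)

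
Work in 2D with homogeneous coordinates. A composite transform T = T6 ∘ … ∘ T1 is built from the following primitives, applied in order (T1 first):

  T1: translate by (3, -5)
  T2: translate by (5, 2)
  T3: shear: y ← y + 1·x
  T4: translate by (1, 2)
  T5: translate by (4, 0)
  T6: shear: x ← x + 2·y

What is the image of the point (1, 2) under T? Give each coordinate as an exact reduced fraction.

T1 translate by (3, -5): (1, 2) → (4, -3)
T2 translate by (5, 2): (4, -3) → (9, -1)
T3 shear: y ← y + 1·x: (9, -1) → (9, 8)
T4 translate by (1, 2): (9, 8) → (10, 10)
T5 translate by (4, 0): (10, 10) → (14, 10)
T6 shear: x ← x + 2·y: (14, 10) → (34, 10)

T(p) = (34, 10)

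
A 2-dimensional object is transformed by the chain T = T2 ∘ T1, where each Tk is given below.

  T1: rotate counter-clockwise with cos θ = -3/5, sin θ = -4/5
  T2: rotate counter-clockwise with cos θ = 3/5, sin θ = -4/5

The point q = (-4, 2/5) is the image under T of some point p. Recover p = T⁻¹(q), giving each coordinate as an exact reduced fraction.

p = (4, -2/5)

T1 = [-3/5 4/5 0; -4/5 -3/5 0; 0 0 1]
T2·T1 = [-1 0 0; 0 -1 0; 0 0 1]
det M = 1; M⁻¹ = [-1 0 0; 0 -1 0; 0 0 1]
M⁻¹ · (-4, 2/5)ᵀ = (4, -2/5)ᵀ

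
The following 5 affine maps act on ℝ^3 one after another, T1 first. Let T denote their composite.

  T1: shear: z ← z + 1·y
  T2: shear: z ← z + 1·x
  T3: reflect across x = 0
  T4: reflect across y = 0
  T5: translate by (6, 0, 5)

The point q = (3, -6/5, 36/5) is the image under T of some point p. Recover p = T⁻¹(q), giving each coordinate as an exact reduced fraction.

p = (3, 6/5, -2)

T1 = [1 0 0 0; 0 1 0 0; 0 1 1 0; 0 0 0 1]
T2·T1 = [1 0 0 0; 0 1 0 0; 1 1 1 0; 0 0 0 1]
T3·…·T1 = [-1 0 0 0; 0 1 0 0; 1 1 1 0; 0 0 0 1]
T4·…·T1 = [-1 0 0 0; 0 -1 0 0; 1 1 1 0; 0 0 0 1]
T5·…·T1 = [-1 0 0 6; 0 -1 0 0; 1 1 1 5; 0 0 0 1]
det M = 1; M⁻¹ = [-1 0 0 6; 0 -1 0 0; 1 1 1 -11; 0 0 0 1]
M⁻¹ · (3, -6/5, 36/5)ᵀ = (3, 6/5, -2)ᵀ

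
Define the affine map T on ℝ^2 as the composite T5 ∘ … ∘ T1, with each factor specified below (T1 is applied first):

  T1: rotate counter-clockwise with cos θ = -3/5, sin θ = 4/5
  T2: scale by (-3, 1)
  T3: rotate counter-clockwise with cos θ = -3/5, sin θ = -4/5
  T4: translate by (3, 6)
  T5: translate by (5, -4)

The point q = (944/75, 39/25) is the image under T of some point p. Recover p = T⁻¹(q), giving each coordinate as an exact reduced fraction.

p = (8/3, -3)

T1 = [-3/5 -4/5 0; 4/5 -3/5 0; 0 0 1]
T2·T1 = [9/5 12/5 0; 4/5 -3/5 0; 0 0 1]
T3·…·T1 = [-11/25 -48/25 0; -48/25 -39/25 0; 0 0 1]
T4·…·T1 = [-11/25 -48/25 3; -48/25 -39/25 6; 0 0 1]
T5·…·T1 = [-11/25 -48/25 8; -48/25 -39/25 2; 0 0 1]
det M = -3; M⁻¹ = [13/25 -16/25 -72/25; -16/25 11/75 362/75; 0 0 1]
M⁻¹ · (944/75, 39/25)ᵀ = (8/3, -3)ᵀ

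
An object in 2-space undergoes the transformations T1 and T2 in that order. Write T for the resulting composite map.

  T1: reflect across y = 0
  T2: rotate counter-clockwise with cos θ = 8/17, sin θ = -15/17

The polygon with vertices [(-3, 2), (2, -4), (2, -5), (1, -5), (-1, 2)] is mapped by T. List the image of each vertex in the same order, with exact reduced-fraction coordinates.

T1 reflect across y = 0: (-3, 2) → (-3, -2); (2, -4) → (2, 4); (2, -5) → (2, 5); (1, -5) → (1, 5); (-1, 2) → (-1, -2)
T2 rotate counter-clockwise with cos θ = 8/17, sin θ = -15/17: (-3, -2) → (-54/17, 29/17); (2, 4) → (76/17, 2/17); (2, 5) → (91/17, 10/17); (1, 5) → (83/17, 25/17); (-1, -2) → (-38/17, -1/17)

image vertices: (-54/17, 29/17), (76/17, 2/17), (91/17, 10/17), (83/17, 25/17), (-38/17, -1/17)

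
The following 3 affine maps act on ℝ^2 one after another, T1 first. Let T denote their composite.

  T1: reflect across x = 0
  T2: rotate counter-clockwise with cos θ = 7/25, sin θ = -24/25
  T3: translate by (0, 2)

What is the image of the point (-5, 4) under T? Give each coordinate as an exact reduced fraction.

T(p) = (131/25, -42/25)

T1 reflect across x = 0: (-5, 4) → (5, 4)
T2 rotate counter-clockwise with cos θ = 7/25, sin θ = -24/25: (5, 4) → (131/25, -92/25)
T3 translate by (0, 2): (131/25, -92/25) → (131/25, -42/25)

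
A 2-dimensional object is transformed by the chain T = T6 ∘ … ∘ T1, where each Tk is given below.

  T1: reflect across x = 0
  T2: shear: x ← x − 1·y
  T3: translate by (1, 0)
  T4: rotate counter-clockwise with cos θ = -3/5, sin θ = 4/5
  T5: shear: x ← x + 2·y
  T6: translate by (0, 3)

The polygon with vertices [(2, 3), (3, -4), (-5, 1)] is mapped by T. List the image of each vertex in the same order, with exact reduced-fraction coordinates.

T1 reflect across x = 0: (2, 3) → (-2, 3); (3, -4) → (-3, -4); (-5, 1) → (5, 1)
T2 shear: x ← x − 1·y: (-2, 3) → (-5, 3); (-3, -4) → (1, -4); (5, 1) → (4, 1)
T3 translate by (1, 0): (-5, 3) → (-4, 3); (1, -4) → (2, -4); (4, 1) → (5, 1)
T4 rotate counter-clockwise with cos θ = -3/5, sin θ = 4/5: (-4, 3) → (0, -5); (2, -4) → (2, 4); (5, 1) → (-19/5, 17/5)
T5 shear: x ← x + 2·y: (0, -5) → (-10, -5); (2, 4) → (10, 4); (-19/5, 17/5) → (3, 17/5)
T6 translate by (0, 3): (-10, -5) → (-10, -2); (10, 4) → (10, 7); (3, 17/5) → (3, 32/5)

image vertices: (-10, -2), (10, 7), (3, 32/5)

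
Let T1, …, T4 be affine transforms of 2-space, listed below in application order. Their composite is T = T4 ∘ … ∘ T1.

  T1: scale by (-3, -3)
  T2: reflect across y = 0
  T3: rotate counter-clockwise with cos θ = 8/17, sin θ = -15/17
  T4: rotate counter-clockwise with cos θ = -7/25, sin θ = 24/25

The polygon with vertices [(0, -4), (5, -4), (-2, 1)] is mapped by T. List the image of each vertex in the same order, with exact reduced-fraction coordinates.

image vertices: (3564/425, -3648/425), (-996/425, -8103/425), (933/425, 2694/425)

T1 scale by (-3, -3): (0, -4) → (0, 12); (5, -4) → (-15, 12); (-2, 1) → (6, -3)
T2 reflect across y = 0: (0, 12) → (0, -12); (-15, 12) → (-15, -12); (6, -3) → (6, 3)
T3 rotate counter-clockwise with cos θ = 8/17, sin θ = -15/17: (0, -12) → (-180/17, -96/17); (-15, -12) → (-300/17, 129/17); (6, 3) → (93/17, -66/17)
T4 rotate counter-clockwise with cos θ = -7/25, sin θ = 24/25: (-180/17, -96/17) → (3564/425, -3648/425); (-300/17, 129/17) → (-996/425, -8103/425); (93/17, -66/17) → (933/425, 2694/425)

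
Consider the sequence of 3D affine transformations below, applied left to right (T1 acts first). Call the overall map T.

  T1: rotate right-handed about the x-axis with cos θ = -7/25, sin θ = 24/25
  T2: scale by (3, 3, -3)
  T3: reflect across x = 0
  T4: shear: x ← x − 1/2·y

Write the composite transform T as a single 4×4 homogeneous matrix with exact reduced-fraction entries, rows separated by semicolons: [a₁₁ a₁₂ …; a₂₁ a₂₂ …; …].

T1 = [1 0 0 0; 0 -7/25 -24/25 0; 0 24/25 -7/25 0; 0 0 0 1]
T2·T1 = [3 0 0 0; 0 -21/25 -72/25 0; 0 -72/25 21/25 0; 0 0 0 1]
T3·…·T1 = [-3 0 0 0; 0 -21/25 -72/25 0; 0 -72/25 21/25 0; 0 0 0 1]
T4·…·T1 = [-3 21/50 36/25 0; 0 -21/25 -72/25 0; 0 -72/25 21/25 0; 0 0 0 1]

T = [-3 21/50 36/25 0; 0 -21/25 -72/25 0; 0 -72/25 21/25 0; 0 0 0 1]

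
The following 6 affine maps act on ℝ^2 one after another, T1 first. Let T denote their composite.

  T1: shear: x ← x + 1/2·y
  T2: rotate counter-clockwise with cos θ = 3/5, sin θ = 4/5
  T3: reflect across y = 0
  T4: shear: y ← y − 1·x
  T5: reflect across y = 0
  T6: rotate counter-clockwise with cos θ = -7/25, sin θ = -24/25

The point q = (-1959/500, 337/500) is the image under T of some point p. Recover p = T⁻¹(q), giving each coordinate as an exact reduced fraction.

T1 = [1 1/2 0; 0 1 0; 0 0 1]
T2·T1 = [3/5 -1/2 0; 4/5 1 0; 0 0 1]
T3·…·T1 = [3/5 -1/2 0; -4/5 -1 0; 0 0 1]
T4·…·T1 = [3/5 -1/2 0; -7/5 -1/2 0; 0 0 1]
T5·…·T1 = [3/5 -1/2 0; 7/5 1/2 0; 0 0 1]
T6·…·T1 = [147/125 31/50 0; -121/125 17/50 0; 0 0 1]
det M = 1; M⁻¹ = [17/50 -31/50 0; 121/125 147/125 0; 0 0 1]
M⁻¹ · (-1959/500, 337/500)ᵀ = (-7/4, -3)ᵀ

p = (-7/4, -3)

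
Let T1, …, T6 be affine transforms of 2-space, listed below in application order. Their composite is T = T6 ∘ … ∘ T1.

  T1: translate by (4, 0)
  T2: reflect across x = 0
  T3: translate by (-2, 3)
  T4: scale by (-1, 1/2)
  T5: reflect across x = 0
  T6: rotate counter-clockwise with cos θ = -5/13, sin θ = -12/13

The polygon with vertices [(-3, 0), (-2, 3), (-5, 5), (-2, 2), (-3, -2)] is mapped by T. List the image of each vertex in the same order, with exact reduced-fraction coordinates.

image vertices: (33/13, 57/26), (56/13, 33/13), (53/13, -8/13), (50/13, 71/26), (21/13, 67/26)

T1 translate by (4, 0): (-3, 0) → (1, 0); (-2, 3) → (2, 3); (-5, 5) → (-1, 5); (-2, 2) → (2, 2); (-3, -2) → (1, -2)
T2 reflect across x = 0: (1, 0) → (-1, 0); (2, 3) → (-2, 3); (-1, 5) → (1, 5); (2, 2) → (-2, 2); (1, -2) → (-1, -2)
T3 translate by (-2, 3): (-1, 0) → (-3, 3); (-2, 3) → (-4, 6); (1, 5) → (-1, 8); (-2, 2) → (-4, 5); (-1, -2) → (-3, 1)
T4 scale by (-1, 1/2): (-3, 3) → (3, 3/2); (-4, 6) → (4, 3); (-1, 8) → (1, 4); (-4, 5) → (4, 5/2); (-3, 1) → (3, 1/2)
T5 reflect across x = 0: (3, 3/2) → (-3, 3/2); (4, 3) → (-4, 3); (1, 4) → (-1, 4); (4, 5/2) → (-4, 5/2); (3, 1/2) → (-3, 1/2)
T6 rotate counter-clockwise with cos θ = -5/13, sin θ = -12/13: (-3, 3/2) → (33/13, 57/26); (-4, 3) → (56/13, 33/13); (-1, 4) → (53/13, -8/13); (-4, 5/2) → (50/13, 71/26); (-3, 1/2) → (21/13, 67/26)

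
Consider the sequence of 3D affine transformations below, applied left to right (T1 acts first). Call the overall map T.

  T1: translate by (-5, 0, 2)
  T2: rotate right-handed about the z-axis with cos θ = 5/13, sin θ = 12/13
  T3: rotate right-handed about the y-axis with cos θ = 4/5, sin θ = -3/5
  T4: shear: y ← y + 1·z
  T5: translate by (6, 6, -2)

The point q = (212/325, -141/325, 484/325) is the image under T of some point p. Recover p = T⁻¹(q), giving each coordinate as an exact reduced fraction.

p = (-5, -9/5, 4)

T1 = [1 0 0 -5; 0 1 0 0; 0 0 1 2; 0 0 0 1]
T2·T1 = [5/13 -12/13 0 -25/13; 12/13 5/13 0 -60/13; 0 0 1 2; 0 0 0 1]
T3·…·T1 = [4/13 -48/65 -3/5 -178/65; 12/13 5/13 0 -60/13; 3/13 -36/65 4/5 29/65; 0 0 0 1]
T4·…·T1 = [4/13 -48/65 -3/5 -178/65; 15/13 -11/65 4/5 -271/65; 3/13 -36/65 4/5 29/65; 0 0 0 1]
T5·…·T1 = [4/13 -48/65 -3/5 212/65; 15/13 -11/65 4/5 119/65; 3/13 -36/65 4/5 -101/65; 0 0 0 1]
det M = 1; M⁻¹ = [4/13 12/13 -9/13 -49/13; -48/65 5/13 -61/65 16/65; -3/5 0 4/5 16/5; 0 0 0 1]
M⁻¹ · (212/325, -141/325, 484/325)ᵀ = (-5, -9/5, 4)ᵀ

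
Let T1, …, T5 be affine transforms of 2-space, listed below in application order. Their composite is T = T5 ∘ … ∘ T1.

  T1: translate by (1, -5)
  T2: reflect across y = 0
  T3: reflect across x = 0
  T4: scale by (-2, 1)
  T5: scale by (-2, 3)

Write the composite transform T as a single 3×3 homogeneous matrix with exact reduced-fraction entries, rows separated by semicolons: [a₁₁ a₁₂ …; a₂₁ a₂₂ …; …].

T1 = [1 0 1; 0 1 -5; 0 0 1]
T2·T1 = [1 0 1; 0 -1 5; 0 0 1]
T3·…·T1 = [-1 0 -1; 0 -1 5; 0 0 1]
T4·…·T1 = [2 0 2; 0 -1 5; 0 0 1]
T5·…·T1 = [-4 0 -4; 0 -3 15; 0 0 1]

T = [-4 0 -4; 0 -3 15; 0 0 1]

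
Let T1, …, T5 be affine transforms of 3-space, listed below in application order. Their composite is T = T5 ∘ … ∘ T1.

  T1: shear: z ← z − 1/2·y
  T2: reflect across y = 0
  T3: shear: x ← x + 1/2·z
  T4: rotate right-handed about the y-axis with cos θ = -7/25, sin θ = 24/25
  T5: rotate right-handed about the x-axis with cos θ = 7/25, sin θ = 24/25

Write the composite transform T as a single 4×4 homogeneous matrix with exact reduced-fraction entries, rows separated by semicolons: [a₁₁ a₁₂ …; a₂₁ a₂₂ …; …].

T = [-7/25 -41/100 41/50 0; 576/625 -403/625 456/625 0; -168/625 -1067/1250 -133/625 0; 0 0 0 1]

T1 = [1 0 0 0; 0 1 0 0; 0 -1/2 1 0; 0 0 0 1]
T2·T1 = [1 0 0 0; 0 -1 0 0; 0 -1/2 1 0; 0 0 0 1]
T3·…·T1 = [1 -1/4 1/2 0; 0 -1 0 0; 0 -1/2 1 0; 0 0 0 1]
T4·…·T1 = [-7/25 -41/100 41/50 0; 0 -1 0 0; -24/25 19/50 -19/25 0; 0 0 0 1]
T5·…·T1 = [-7/25 -41/100 41/50 0; 576/625 -403/625 456/625 0; -168/625 -1067/1250 -133/625 0; 0 0 0 1]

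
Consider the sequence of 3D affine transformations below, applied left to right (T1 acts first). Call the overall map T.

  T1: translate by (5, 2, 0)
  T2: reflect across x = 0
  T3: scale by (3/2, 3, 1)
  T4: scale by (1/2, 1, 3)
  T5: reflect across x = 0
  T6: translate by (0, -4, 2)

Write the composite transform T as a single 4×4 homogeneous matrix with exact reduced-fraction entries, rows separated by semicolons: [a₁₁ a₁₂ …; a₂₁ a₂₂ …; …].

T = [3/4 0 0 15/4; 0 3 0 2; 0 0 3 2; 0 0 0 1]

T1 = [1 0 0 5; 0 1 0 2; 0 0 1 0; 0 0 0 1]
T2·T1 = [-1 0 0 -5; 0 1 0 2; 0 0 1 0; 0 0 0 1]
T3·…·T1 = [-3/2 0 0 -15/2; 0 3 0 6; 0 0 1 0; 0 0 0 1]
T4·…·T1 = [-3/4 0 0 -15/4; 0 3 0 6; 0 0 3 0; 0 0 0 1]
T5·…·T1 = [3/4 0 0 15/4; 0 3 0 6; 0 0 3 0; 0 0 0 1]
T6·…·T1 = [3/4 0 0 15/4; 0 3 0 2; 0 0 3 2; 0 0 0 1]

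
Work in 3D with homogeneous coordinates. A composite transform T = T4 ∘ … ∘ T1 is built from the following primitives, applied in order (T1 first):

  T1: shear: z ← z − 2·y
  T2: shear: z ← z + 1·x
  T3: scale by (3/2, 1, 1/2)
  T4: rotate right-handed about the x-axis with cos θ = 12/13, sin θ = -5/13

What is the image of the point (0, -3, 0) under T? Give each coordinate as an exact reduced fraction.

T1 shear: z ← z − 2·y: (0, -3, 0) → (0, -3, 6)
T2 shear: z ← z + 1·x: (0, -3, 6) → (0, -3, 6)
T3 scale by (3/2, 1, 1/2): (0, -3, 6) → (0, -3, 3)
T4 rotate right-handed about the x-axis with cos θ = 12/13, sin θ = -5/13: (0, -3, 3) → (0, -21/13, 51/13)

T(p) = (0, -21/13, 51/13)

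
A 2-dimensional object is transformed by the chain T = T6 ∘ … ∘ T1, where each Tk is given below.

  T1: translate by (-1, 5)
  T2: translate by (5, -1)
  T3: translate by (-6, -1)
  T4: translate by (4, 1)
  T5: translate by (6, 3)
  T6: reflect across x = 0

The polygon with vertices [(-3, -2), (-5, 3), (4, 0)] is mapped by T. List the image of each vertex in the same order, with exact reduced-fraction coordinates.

T1 translate by (-1, 5): (-3, -2) → (-4, 3); (-5, 3) → (-6, 8); (4, 0) → (3, 5)
T2 translate by (5, -1): (-4, 3) → (1, 2); (-6, 8) → (-1, 7); (3, 5) → (8, 4)
T3 translate by (-6, -1): (1, 2) → (-5, 1); (-1, 7) → (-7, 6); (8, 4) → (2, 3)
T4 translate by (4, 1): (-5, 1) → (-1, 2); (-7, 6) → (-3, 7); (2, 3) → (6, 4)
T5 translate by (6, 3): (-1, 2) → (5, 5); (-3, 7) → (3, 10); (6, 4) → (12, 7)
T6 reflect across x = 0: (5, 5) → (-5, 5); (3, 10) → (-3, 10); (12, 7) → (-12, 7)

image vertices: (-5, 5), (-3, 10), (-12, 7)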